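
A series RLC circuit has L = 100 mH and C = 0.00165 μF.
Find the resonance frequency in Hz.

Step 1 — Resonance condition Im(Z)=0 gives ω₀ = 1/√(LC).
Step 2 — ω₀ = 1/√(0.1·1.65e-09) = 7.785e+04 rad/s.
Step 3 — f₀ = ω₀/(2π) = 1.239e+04 Hz.

f₀ = 1.239e+04 Hz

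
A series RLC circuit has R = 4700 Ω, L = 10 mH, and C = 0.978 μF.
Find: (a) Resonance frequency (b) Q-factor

Step 1 — Resonance condition Im(Z)=0 gives ω₀ = 1/√(LC).
Step 2 — ω₀ = 1/√(0.01·9.78e-07) = 1.011e+04 rad/s.
Step 3 — f₀ = ω₀/(2π) = 1609 Hz.
Step 4 — Series Q: Q = ω₀L/R = 1.011e+04·0.01/4700 = 0.02151.

(a) f₀ = 1609 Hz  (b) Q = 0.02151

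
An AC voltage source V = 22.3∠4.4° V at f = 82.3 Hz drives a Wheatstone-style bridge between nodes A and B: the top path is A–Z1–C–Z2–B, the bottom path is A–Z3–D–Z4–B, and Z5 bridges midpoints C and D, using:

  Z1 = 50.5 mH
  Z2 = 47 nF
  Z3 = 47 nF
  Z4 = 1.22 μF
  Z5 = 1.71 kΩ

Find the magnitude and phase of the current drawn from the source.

Step 1 — Angular frequency: ω = 2π·f = 2π·82.3 = 517.1 rad/s.
Step 2 — Component impedances:
  Z1: Z = jωL = j·517.1·0.0505 = 0 + j26.11 Ω
  Z2: Z = 1/(jωC) = -j/(ω·C) = 0 - j4.115e+04 Ω
  Z3: Z = 1/(jωC) = -j/(ω·C) = 0 - j4.115e+04 Ω
  Z4: Z = 1/(jωC) = -j/(ω·C) = 0 - j1585 Ω
  Z5: Z = R = 1710 Ω
Step 3 — Bridge requires nodal analysis (the Z5 bridge couples midpoints C and D, so the two paths cannot be reduced to a simple series/parallel combination). Setting node B to ground and injecting 1 A at node A, the 3-node admittance system at A, C, D solves to V_A = Z_AB = 1577 - j1629 Ω = 2267∠-45.9° Ω.
Step 4 — Source phasor: V = 22.3∠4.4° V = 22.23 + j1.711 V.
Step 5 — Ohm's law: I = V / Z_total = (22.23 + j1.711) / (1577 - j1629) = 0.006279 + j0.00757 A.
Step 6 — Convert to polar: |I| = 0.009836 A, ∠I = 50.3°.

I = 0.009836∠50.3° A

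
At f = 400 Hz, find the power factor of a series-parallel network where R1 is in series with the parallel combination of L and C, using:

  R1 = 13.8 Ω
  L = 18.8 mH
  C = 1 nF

Step 1 — Angular frequency: ω = 2π·f = 2π·400 = 2513 rad/s.
Step 2 — Component impedances:
  R1: Z = R = 13.8 Ω
  L: Z = jωL = j·2513·0.0188 = 0 + j47.25 Ω
  C: Z = 1/(jωC) = -j/(ω·C) = 0 - j3.979e+05 Ω
Step 3 — Parallel branch: L || C = 1/(1/L + 1/C) = 0 + j47.26 Ω.
Step 4 — Series with R1: Z_total = R1 + (L || C) = 13.8 + j47.26 Ω = 49.23∠73.7° Ω.
Step 5 — Power factor: PF = cos(φ) = Re(Z)/|Z| = 13.8/49.23 = 0.2803.
Step 6 — Type: Im(Z) = 47.26 ⇒ lagging (phase φ = 73.7°).

PF = 0.2803 (lagging, φ = 73.7°)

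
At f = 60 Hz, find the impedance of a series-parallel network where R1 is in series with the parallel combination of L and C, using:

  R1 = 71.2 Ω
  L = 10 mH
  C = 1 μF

Step 1 — Angular frequency: ω = 2π·f = 2π·60 = 377 rad/s.
Step 2 — Component impedances:
  R1: Z = R = 71.2 Ω
  L: Z = jωL = j·377·0.01 = 0 + j3.77 Ω
  C: Z = 1/(jωC) = -j/(ω·C) = 0 - j2653 Ω
Step 3 — Parallel branch: L || C = 1/(1/L + 1/C) = 0 + j3.775 Ω.
Step 4 — Series with R1: Z_total = R1 + (L || C) = 71.2 + j3.775 Ω = 71.3∠3.0° Ω.

Z = 71.2 + j3.775 Ω = 71.3∠3.0° Ω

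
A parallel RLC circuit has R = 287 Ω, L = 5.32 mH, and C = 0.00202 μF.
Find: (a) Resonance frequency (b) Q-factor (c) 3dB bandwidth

Step 1 — Resonance: ω₀ = 1/√(LC) = 1/√(0.00532·2.02e-09) = 3.05e+05 rad/s.
Step 2 — f₀ = ω₀/(2π) = 4.855e+04 Hz.
Step 3 — Parallel Q: Q = R/(ω₀L) = 287/(3.05e+05·0.00532) = 0.1768.
Step 4 — Bandwidth: Δω = ω₀/Q = 1.725e+06 rad/s; BW = Δω/(2π) = 2.745e+05 Hz.

(a) f₀ = 4.855e+04 Hz  (b) Q = 0.1768  (c) BW = 2.745e+05 Hz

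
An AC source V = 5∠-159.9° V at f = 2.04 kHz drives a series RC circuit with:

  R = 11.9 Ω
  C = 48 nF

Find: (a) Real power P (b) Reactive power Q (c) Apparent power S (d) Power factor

Step 1 — Angular frequency: ω = 2π·f = 2π·2040 = 1.282e+04 rad/s.
Step 2 — Component impedances:
  R: Z = R = 11.9 Ω
  C: Z = 1/(jωC) = -j/(ω·C) = 0 - j1625 Ω
Step 3 — Series combination: Z_total = R + C = 11.9 - j1625 Ω = 1625∠-89.6° Ω.
Step 4 — Source phasor: V = 5∠-159.9° V = -4.695 - j1.718 V.
Step 5 — Current: I = V / Z = 0.001036 - j0.002896 A = 0.003076∠-70.3° A.
Step 6 — Complex power: S = V·I* = 0.0001126 - j0.01538 VA.
Step 7 — Real power: P = Re(S) = 0.0001126 W.
Step 8 — Reactive power: Q = Im(S) = -0.01538 VAR.
Step 9 — Apparent power: |S| = 0.01538 VA.
Step 10 — Power factor: PF = P/|S| = 0.007321 (leading).

(a) P = 0.0001126 W  (b) Q = -0.01538 VAR  (c) S = 0.01538 VA  (d) PF = 0.007321 (leading)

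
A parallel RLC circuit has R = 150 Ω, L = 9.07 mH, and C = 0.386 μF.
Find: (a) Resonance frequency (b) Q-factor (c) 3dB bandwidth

Step 1 — Resonance: ω₀ = 1/√(LC) = 1/√(0.00907·3.86e-07) = 1.69e+04 rad/s.
Step 2 — f₀ = ω₀/(2π) = 2690 Hz.
Step 3 — Parallel Q: Q = R/(ω₀L) = 150/(1.69e+04·0.00907) = 0.9785.
Step 4 — Bandwidth: Δω = ω₀/Q = 1.727e+04 rad/s; BW = Δω/(2π) = 2749 Hz.

(a) f₀ = 2690 Hz  (b) Q = 0.9785  (c) BW = 2749 Hz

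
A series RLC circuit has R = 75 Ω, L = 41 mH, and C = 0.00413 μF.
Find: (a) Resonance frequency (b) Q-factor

Step 1 — Resonance condition Im(Z)=0 gives ω₀ = 1/√(LC).
Step 2 — ω₀ = 1/√(0.041·4.13e-09) = 7.685e+04 rad/s.
Step 3 — f₀ = ω₀/(2π) = 1.223e+04 Hz.
Step 4 — Series Q: Q = ω₀L/R = 7.685e+04·0.041/75 = 42.01.

(a) f₀ = 1.223e+04 Hz  (b) Q = 42.01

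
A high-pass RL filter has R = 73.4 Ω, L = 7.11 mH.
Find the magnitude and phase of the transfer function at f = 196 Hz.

Step 1 — Angular frequency: ω = 2π·196 = 1232 rad/s.
Step 2 — Transfer function: H(jω) = jωL/(R + jωL).
Step 3 — Numerator jωL = j·8.756; denominator R + jωL = 73.4 + j8.756.
Step 4 — H = 0.01403 + j0.1176.
Step 5 — Magnitude: |H| = 0.1185 (-18.5 dB); phase: φ = 83.2°.

|H| = 0.1185 (-18.5 dB), φ = 83.2°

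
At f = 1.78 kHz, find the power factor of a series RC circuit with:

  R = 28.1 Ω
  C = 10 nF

Step 1 — Angular frequency: ω = 2π·f = 2π·1780 = 1.118e+04 rad/s.
Step 2 — Component impedances:
  R: Z = R = 28.1 Ω
  C: Z = 1/(jωC) = -j/(ω·C) = 0 - j8941 Ω
Step 3 — Series combination: Z_total = R + C = 28.1 - j8941 Ω = 8941∠-89.8° Ω.
Step 4 — Power factor: PF = cos(φ) = Re(Z)/|Z| = 28.1/8941 = 0.003143.
Step 5 — Type: Im(Z) = -8941 ⇒ leading (phase φ = -89.8°).

PF = 0.003143 (leading, φ = -89.8°)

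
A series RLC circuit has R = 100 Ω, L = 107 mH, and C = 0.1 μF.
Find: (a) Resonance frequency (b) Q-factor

Step 1 — Resonance condition Im(Z)=0 gives ω₀ = 1/√(LC).
Step 2 — ω₀ = 1/√(0.107·1e-07) = 9667 rad/s.
Step 3 — f₀ = ω₀/(2π) = 1539 Hz.
Step 4 — Series Q: Q = ω₀L/R = 9667·0.107/100 = 10.34.

(a) f₀ = 1539 Hz  (b) Q = 10.34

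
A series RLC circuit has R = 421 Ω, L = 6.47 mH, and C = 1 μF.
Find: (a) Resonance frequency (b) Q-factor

Step 1 — Resonance condition Im(Z)=0 gives ω₀ = 1/√(LC).
Step 2 — ω₀ = 1/√(0.00647·1e-06) = 1.243e+04 rad/s.
Step 3 — f₀ = ω₀/(2π) = 1979 Hz.
Step 4 — Series Q: Q = ω₀L/R = 1.243e+04·0.00647/421 = 0.1911.

(a) f₀ = 1979 Hz  (b) Q = 0.1911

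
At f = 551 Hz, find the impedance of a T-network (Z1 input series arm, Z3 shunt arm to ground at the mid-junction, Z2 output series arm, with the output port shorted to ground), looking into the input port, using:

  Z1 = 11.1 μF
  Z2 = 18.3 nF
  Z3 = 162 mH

Step 1 — Angular frequency: ω = 2π·f = 2π·551 = 3462 rad/s.
Step 2 — Component impedances:
  Z1: Z = 1/(jωC) = -j/(ω·C) = 0 - j26.02 Ω
  Z2: Z = 1/(jωC) = -j/(ω·C) = 0 - j1.578e+04 Ω
  Z3: Z = jωL = j·3462·0.162 = 0 + j560.8 Ω
Step 3 — With the output port shorted to ground, the output series arm Z2 runs from the junction to ground; the shunt arm Z3 also runs from the junction to ground. They appear in parallel: Z3 || Z2 = 0 + j581.5 Ω.
Step 4 — Series with input arm Z1: Z_in = Z1 + (Z3 || Z2) = 0 + j555.5 Ω = 555.5∠90.0° Ω.

Z = 0 + j555.5 Ω = 555.5∠90.0° Ω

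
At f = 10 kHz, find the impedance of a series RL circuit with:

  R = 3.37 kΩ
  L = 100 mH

Step 1 — Angular frequency: ω = 2π·f = 2π·1e+04 = 6.283e+04 rad/s.
Step 2 — Component impedances:
  R: Z = R = 3370 Ω
  L: Z = jωL = j·6.283e+04·0.1 = 0 + j6283 Ω
Step 3 — Series combination: Z_total = R + L = 3370 + j6283 Ω = 7130∠61.8° Ω.

Z = 3370 + j6283 Ω = 7130∠61.8° Ω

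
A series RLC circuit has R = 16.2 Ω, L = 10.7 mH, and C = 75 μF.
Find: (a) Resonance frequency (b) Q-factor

Step 1 — Resonance condition Im(Z)=0 gives ω₀ = 1/√(LC).
Step 2 — ω₀ = 1/√(0.0107·7.5e-05) = 1116 rad/s.
Step 3 — f₀ = ω₀/(2π) = 177.7 Hz.
Step 4 — Series Q: Q = ω₀L/R = 1116·0.0107/16.2 = 0.7373.

(a) f₀ = 177.7 Hz  (b) Q = 0.7373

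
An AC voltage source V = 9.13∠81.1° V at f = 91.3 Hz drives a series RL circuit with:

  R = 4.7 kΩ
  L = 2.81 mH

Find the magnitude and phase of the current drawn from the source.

Step 1 — Angular frequency: ω = 2π·f = 2π·91.3 = 573.7 rad/s.
Step 2 — Component impedances:
  R: Z = R = 4700 Ω
  L: Z = jωL = j·573.7·0.00281 = 0 + j1.612 Ω
Step 3 — Series combination: Z_total = R + L = 4700 + j1.612 Ω = 4700∠0.0° Ω.
Step 4 — Source phasor: V = 9.13∠81.1° V = 1.413 + j9.02 V.
Step 5 — Ohm's law: I = V / Z_total = (1.413 + j9.02) / (4700 + j1.612) = 0.0003012 + j0.001919 A.
Step 6 — Convert to polar: |I| = 0.001943 A, ∠I = 81.1°.

I = 0.001943∠81.1° A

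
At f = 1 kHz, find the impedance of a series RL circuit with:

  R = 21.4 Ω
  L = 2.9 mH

Step 1 — Angular frequency: ω = 2π·f = 2π·1000 = 6283 rad/s.
Step 2 — Component impedances:
  R: Z = R = 21.4 Ω
  L: Z = jωL = j·6283·0.0029 = 0 + j18.22 Ω
Step 3 — Series combination: Z_total = R + L = 21.4 + j18.22 Ω = 28.11∠40.4° Ω.

Z = 21.4 + j18.22 Ω = 28.11∠40.4° Ω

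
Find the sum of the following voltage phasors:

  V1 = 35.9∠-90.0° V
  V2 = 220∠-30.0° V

Step 1 — Convert each phasor to rectangular form:
  V1 = 35.9·(cos(-90.0°) + j·sin(-90.0°)) = 0 - j35.9 V
  V2 = 220·(cos(-30.0°) + j·sin(-30.0°)) = 190.5 - j110 V
Step 2 — Sum components: V_total = 190.5 - j145.9 V.
Step 3 — Convert to polar: |V_total| = 240 V, ∠V_total = -37.4°.

V_total = 240∠-37.4° V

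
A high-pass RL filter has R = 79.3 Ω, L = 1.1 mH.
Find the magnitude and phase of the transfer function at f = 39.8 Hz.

Step 1 — Angular frequency: ω = 2π·39.8 = 250.1 rad/s.
Step 2 — Transfer function: H(jω) = jωL/(R + jωL).
Step 3 — Numerator jωL = j·0.2751; denominator R + jωL = 79.3 + j0.2751.
Step 4 — H = 1.203e-05 + j0.003469.
Step 5 — Magnitude: |H| = 0.003469 (-49.2 dB); phase: φ = 89.8°.

|H| = 0.003469 (-49.2 dB), φ = 89.8°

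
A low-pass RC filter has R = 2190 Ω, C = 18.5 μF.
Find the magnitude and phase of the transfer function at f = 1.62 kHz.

Step 1 — Angular frequency: ω = 2π·1620 = 1.018e+04 rad/s.
Step 2 — Transfer function: H(jω) = 1/(1 + jωRC).
Step 3 — Denominator: 1 + jωRC = 1 + j·1.018e+04·2190·1.85e-05 = 1 + j412.4.
Step 4 — H = 5.88e-06 - j0.002425.
Step 5 — Magnitude: |H| = 0.002425 (-52.3 dB); phase: φ = -89.9°.

|H| = 0.002425 (-52.3 dB), φ = -89.9°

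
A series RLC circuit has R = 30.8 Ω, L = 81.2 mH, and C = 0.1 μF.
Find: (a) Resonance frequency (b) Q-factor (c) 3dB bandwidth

Step 1 — Resonance: ω₀ = 1/√(LC) = 1/√(0.0812·1e-07) = 1.11e+04 rad/s.
Step 2 — f₀ = ω₀/(2π) = 1766 Hz.
Step 3 — Series Q: Q = ω₀L/R = 1.11e+04·0.0812/30.8 = 29.26.
Step 4 — Bandwidth: Δω = ω₀/Q = 379.3 rad/s; BW = Δω/(2π) = 60.37 Hz.

(a) f₀ = 1766 Hz  (b) Q = 29.26  (c) BW = 60.37 Hz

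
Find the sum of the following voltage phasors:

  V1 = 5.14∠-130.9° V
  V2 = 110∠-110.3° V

Step 1 — Convert each phasor to rectangular form:
  V1 = 5.14·(cos(-130.9°) + j·sin(-130.9°)) = -3.365 - j3.885 V
  V2 = 110·(cos(-110.3°) + j·sin(-110.3°)) = -38.16 - j103.2 V
Step 2 — Sum components: V_total = -41.53 - j107.1 V.
Step 3 — Convert to polar: |V_total| = 114.8 V, ∠V_total = -111.2°.

V_total = 114.8∠-111.2° V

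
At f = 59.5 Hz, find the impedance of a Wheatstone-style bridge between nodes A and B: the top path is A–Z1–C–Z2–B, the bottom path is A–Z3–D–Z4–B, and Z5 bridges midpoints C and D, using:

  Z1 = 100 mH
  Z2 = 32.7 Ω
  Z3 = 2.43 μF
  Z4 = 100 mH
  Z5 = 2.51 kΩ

Step 1 — Angular frequency: ω = 2π·f = 2π·59.5 = 373.8 rad/s.
Step 2 — Component impedances:
  Z1: Z = jωL = j·373.8·0.1 = 0 + j37.38 Ω
  Z2: Z = R = 32.7 Ω
  Z3: Z = 1/(jωC) = -j/(ω·C) = 0 - j1101 Ω
  Z4: Z = jωL = j·373.8·0.1 = 0 + j37.38 Ω
  Z5: Z = R = 2510 Ω
Step 3 — Bridge requires nodal analysis (the Z5 bridge couples midpoints C and D, so the two paths cannot be reduced to a simple series/parallel combination). Setting node B to ground and injecting 1 A at node A, the 3-node admittance system at A, C, D solves to V_A = Z_AB = 34.61 + j37.63 Ω = 51.12∠47.4° Ω.

Z = 34.61 + j37.63 Ω = 51.12∠47.4° Ω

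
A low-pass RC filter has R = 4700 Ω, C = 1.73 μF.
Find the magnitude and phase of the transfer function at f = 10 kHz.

Step 1 — Angular frequency: ω = 2π·1e+04 = 6.283e+04 rad/s.
Step 2 — Transfer function: H(jω) = 1/(1 + jωRC).
Step 3 — Denominator: 1 + jωRC = 1 + j·6.283e+04·4700·1.73e-06 = 1 + j510.9.
Step 4 — H = 3.831e-06 - j0.001957.
Step 5 — Magnitude: |H| = 0.001957 (-54.2 dB); phase: φ = -89.9°.

|H| = 0.001957 (-54.2 dB), φ = -89.9°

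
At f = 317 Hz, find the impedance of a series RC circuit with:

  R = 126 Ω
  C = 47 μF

Step 1 — Angular frequency: ω = 2π·f = 2π·317 = 1992 rad/s.
Step 2 — Component impedances:
  R: Z = R = 126 Ω
  C: Z = 1/(jωC) = -j/(ω·C) = 0 - j10.68 Ω
Step 3 — Series combination: Z_total = R + C = 126 - j10.68 Ω = 126.5∠-4.8° Ω.

Z = 126 - j10.68 Ω = 126.5∠-4.8° Ω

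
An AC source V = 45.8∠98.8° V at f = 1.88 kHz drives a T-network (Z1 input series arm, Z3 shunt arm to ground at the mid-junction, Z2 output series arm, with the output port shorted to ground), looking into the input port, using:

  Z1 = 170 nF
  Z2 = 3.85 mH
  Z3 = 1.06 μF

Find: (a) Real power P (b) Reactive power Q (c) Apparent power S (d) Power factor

Step 1 — Angular frequency: ω = 2π·f = 2π·1880 = 1.181e+04 rad/s.
Step 2 — Component impedances:
  Z1: Z = 1/(jωC) = -j/(ω·C) = 0 - j498 Ω
  Z2: Z = jωL = j·1.181e+04·0.00385 = 0 + j45.48 Ω
  Z3: Z = 1/(jωC) = -j/(ω·C) = 0 - j79.86 Ω
Step 3 — With the output port shorted to ground, the output series arm Z2 runs from the junction to ground; the shunt arm Z3 also runs from the junction to ground. They appear in parallel: Z3 || Z2 = 0 + j105.6 Ω.
Step 4 — Series with input arm Z1: Z_in = Z1 + (Z3 || Z2) = 0 - j392.4 Ω = 392.4∠-90.0° Ω.
Step 5 — Source phasor: V = 45.8∠98.8° V = -7.007 + j45.26 V.
Step 6 — Current: I = V / Z = -0.1154 - j0.01786 A = 0.1167∠-171.2° A.
Step 7 — Complex power: S = V·I* = 0 - j5.346 VA.
Step 8 — Real power: P = Re(S) = 0 W.
Step 9 — Reactive power: Q = Im(S) = -5.346 VAR.
Step 10 — Apparent power: |S| = 5.346 VA.
Step 11 — Power factor: PF = P/|S| = 0 (leading).

(a) P = 0 W  (b) Q = -5.346 VAR  (c) S = 5.346 VA  (d) PF = 0 (leading)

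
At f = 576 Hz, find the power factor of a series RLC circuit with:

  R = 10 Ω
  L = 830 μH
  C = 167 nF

Step 1 — Angular frequency: ω = 2π·f = 2π·576 = 3619 rad/s.
Step 2 — Component impedances:
  R: Z = R = 10 Ω
  L: Z = jωL = j·3619·0.00083 = 0 + j3.004 Ω
  C: Z = 1/(jωC) = -j/(ω·C) = 0 - j1655 Ω
Step 3 — Series combination: Z_total = R + L + C = 10 - j1652 Ω = 1652∠-89.7° Ω.
Step 4 — Power factor: PF = cos(φ) = Re(Z)/|Z| = 10/1651.6 = 0.006055.
Step 5 — Type: Im(Z) = -1652 ⇒ leading (phase φ = -89.7°).

PF = 0.006055 (leading, φ = -89.7°)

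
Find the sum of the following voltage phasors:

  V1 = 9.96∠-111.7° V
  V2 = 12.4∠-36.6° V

Step 1 — Convert each phasor to rectangular form:
  V1 = 9.96·(cos(-111.7°) + j·sin(-111.7°)) = -3.683 - j9.254 V
  V2 = 12.4·(cos(-36.6°) + j·sin(-36.6°)) = 9.955 - j7.393 V
Step 2 — Sum components: V_total = 6.272 - j16.65 V.
Step 3 — Convert to polar: |V_total| = 17.79 V, ∠V_total = -69.4°.

V_total = 17.79∠-69.4° V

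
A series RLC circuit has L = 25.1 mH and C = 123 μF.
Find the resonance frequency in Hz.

Step 1 — Resonance condition Im(Z)=0 gives ω₀ = 1/√(LC).
Step 2 — ω₀ = 1/√(0.0251·0.000123) = 569.1 rad/s.
Step 3 — f₀ = ω₀/(2π) = 90.58 Hz.

f₀ = 90.58 Hz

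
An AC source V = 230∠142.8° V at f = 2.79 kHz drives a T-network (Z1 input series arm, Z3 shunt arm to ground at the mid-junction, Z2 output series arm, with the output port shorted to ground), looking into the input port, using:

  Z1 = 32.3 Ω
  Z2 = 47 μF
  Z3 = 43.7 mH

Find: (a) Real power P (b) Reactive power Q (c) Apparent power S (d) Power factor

Step 1 — Angular frequency: ω = 2π·f = 2π·2790 = 1.753e+04 rad/s.
Step 2 — Component impedances:
  Z1: Z = R = 32.3 Ω
  Z2: Z = 1/(jωC) = -j/(ω·C) = 0 - j1.214 Ω
  Z3: Z = jωL = j·1.753e+04·0.0437 = 0 + j766.1 Ω
Step 3 — With the output port shorted to ground, the output series arm Z2 runs from the junction to ground; the shunt arm Z3 also runs from the junction to ground. They appear in parallel: Z3 || Z2 = 0 - j1.216 Ω.
Step 4 — Series with input arm Z1: Z_in = Z1 + (Z3 || Z2) = 32.3 - j1.216 Ω = 32.32∠-2.2° Ω.
Step 5 — Source phasor: V = 230∠142.8° V = -183.2 + j139.1 V.
Step 6 — Current: I = V / Z = -5.826 + j4.086 A = 7.116∠145.0° A.
Step 7 — Complex power: S = V·I* = 1635 - j61.55 VA.
Step 8 — Real power: P = Re(S) = 1635 W.
Step 9 — Reactive power: Q = Im(S) = -61.55 VAR.
Step 10 — Apparent power: |S| = 1637 VA.
Step 11 — Power factor: PF = P/|S| = 0.9993 (leading).

(a) P = 1635 W  (b) Q = -61.55 VAR  (c) S = 1637 VA  (d) PF = 0.9993 (leading)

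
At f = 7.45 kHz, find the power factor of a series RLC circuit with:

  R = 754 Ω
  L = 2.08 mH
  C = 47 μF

Step 1 — Angular frequency: ω = 2π·f = 2π·7450 = 4.681e+04 rad/s.
Step 2 — Component impedances:
  R: Z = R = 754 Ω
  L: Z = jωL = j·4.681e+04·0.00208 = 0 + j97.36 Ω
  C: Z = 1/(jωC) = -j/(ω·C) = 0 - j0.4545 Ω
Step 3 — Series combination: Z_total = R + L + C = 754 + j96.91 Ω = 760.2∠7.3° Ω.
Step 4 — Power factor: PF = cos(φ) = Re(Z)/|Z| = 754/760.2 = 0.9918.
Step 5 — Type: Im(Z) = 96.91 ⇒ lagging (phase φ = 7.3°).

PF = 0.9918 (lagging, φ = 7.3°)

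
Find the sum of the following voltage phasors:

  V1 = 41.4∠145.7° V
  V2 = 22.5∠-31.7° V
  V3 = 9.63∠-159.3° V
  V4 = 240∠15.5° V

Step 1 — Convert each phasor to rectangular form:
  V1 = 41.4·(cos(145.7°) + j·sin(145.7°)) = -34.2 + j23.33 V
  V2 = 22.5·(cos(-31.7°) + j·sin(-31.7°)) = 19.14 - j11.82 V
  V3 = 9.63·(cos(-159.3°) + j·sin(-159.3°)) = -9.008 - j3.404 V
  V4 = 240·(cos(15.5°) + j·sin(15.5°)) = 231.3 + j64.14 V
Step 2 — Sum components: V_total = 207.2 + j72.24 V.
Step 3 — Convert to polar: |V_total| = 219.4 V, ∠V_total = 19.2°.

V_total = 219.4∠19.2° V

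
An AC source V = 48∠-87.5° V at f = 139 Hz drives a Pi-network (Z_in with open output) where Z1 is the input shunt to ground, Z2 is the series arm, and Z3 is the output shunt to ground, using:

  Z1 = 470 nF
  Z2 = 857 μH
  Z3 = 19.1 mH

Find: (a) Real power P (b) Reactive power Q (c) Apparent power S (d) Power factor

Step 1 — Angular frequency: ω = 2π·f = 2π·139 = 873.4 rad/s.
Step 2 — Component impedances:
  Z1: Z = 1/(jωC) = -j/(ω·C) = 0 - j2436 Ω
  Z2: Z = jωL = j·873.4·0.000857 = 0 + j0.7485 Ω
  Z3: Z = jωL = j·873.4·0.0191 = 0 + j16.68 Ω
Step 3 — With open output, the series arm Z2 and the output shunt Z3 appear in series to ground: Z2 + Z3 = 0 + j17.43 Ω.
Step 4 — Parallel with input shunt Z1: Z_in = Z1 || (Z2 + Z3) = 0 + j17.56 Ω = 17.56∠90.0° Ω.
Step 5 — Source phasor: V = 48∠-87.5° V = 2.094 - j47.95 V.
Step 6 — Current: I = V / Z = -2.732 - j0.1193 A = 2.734∠-177.5° A.
Step 7 — Complex power: S = V·I* = 0 + j131.2 VA.
Step 8 — Real power: P = Re(S) = 0 W.
Step 9 — Reactive power: Q = Im(S) = 131.2 VAR.
Step 10 — Apparent power: |S| = 131.2 VA.
Step 11 — Power factor: PF = P/|S| = 0 (lagging).

(a) P = 0 W  (b) Q = 131.2 VAR  (c) S = 131.2 VA  (d) PF = 0 (lagging)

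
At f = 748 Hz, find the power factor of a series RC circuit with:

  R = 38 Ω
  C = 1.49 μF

Step 1 — Angular frequency: ω = 2π·f = 2π·748 = 4700 rad/s.
Step 2 — Component impedances:
  R: Z = R = 38 Ω
  C: Z = 1/(jωC) = -j/(ω·C) = 0 - j142.8 Ω
Step 3 — Series combination: Z_total = R + C = 38 - j142.8 Ω = 147.8∠-75.1° Ω.
Step 4 — Power factor: PF = cos(φ) = Re(Z)/|Z| = 38/147.77 = 0.2572.
Step 5 — Type: Im(Z) = -142.8 ⇒ leading (phase φ = -75.1°).

PF = 0.2572 (leading, φ = -75.1°)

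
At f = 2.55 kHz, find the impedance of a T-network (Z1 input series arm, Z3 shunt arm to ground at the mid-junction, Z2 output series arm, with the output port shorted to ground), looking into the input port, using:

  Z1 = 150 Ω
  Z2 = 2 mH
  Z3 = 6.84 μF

Step 1 — Angular frequency: ω = 2π·f = 2π·2550 = 1.602e+04 rad/s.
Step 2 — Component impedances:
  Z1: Z = R = 150 Ω
  Z2: Z = jωL = j·1.602e+04·0.002 = 0 + j32.04 Ω
  Z3: Z = 1/(jωC) = -j/(ω·C) = 0 - j9.125 Ω
Step 3 — With the output port shorted to ground, the output series arm Z2 runs from the junction to ground; the shunt arm Z3 also runs from the junction to ground. They appear in parallel: Z3 || Z2 = 0 - j12.76 Ω.
Step 4 — Series with input arm Z1: Z_in = Z1 + (Z3 || Z2) = 150 - j12.76 Ω = 150.5∠-4.9° Ω.

Z = 150 - j12.76 Ω = 150.5∠-4.9° Ω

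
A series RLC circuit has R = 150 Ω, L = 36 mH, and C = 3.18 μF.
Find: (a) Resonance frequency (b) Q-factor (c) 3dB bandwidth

Step 1 — Resonance: ω₀ = 1/√(LC) = 1/√(0.036·3.18e-06) = 2956 rad/s.
Step 2 — f₀ = ω₀/(2π) = 470.4 Hz.
Step 3 — Series Q: Q = ω₀L/R = 2956·0.036/150 = 0.7093.
Step 4 — Bandwidth: Δω = ω₀/Q = 4167 rad/s; BW = Δω/(2π) = 663.1 Hz.

(a) f₀ = 470.4 Hz  (b) Q = 0.7093  (c) BW = 663.1 Hz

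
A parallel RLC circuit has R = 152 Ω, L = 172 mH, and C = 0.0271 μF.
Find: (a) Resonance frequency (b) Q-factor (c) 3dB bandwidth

Step 1 — Resonance: ω₀ = 1/√(LC) = 1/√(0.172·2.71e-08) = 1.465e+04 rad/s.
Step 2 — f₀ = ω₀/(2π) = 2331 Hz.
Step 3 — Parallel Q: Q = R/(ω₀L) = 152/(1.465e+04·0.172) = 0.06033.
Step 4 — Bandwidth: Δω = ω₀/Q = 2.428e+05 rad/s; BW = Δω/(2π) = 3.864e+04 Hz.

(a) f₀ = 2331 Hz  (b) Q = 0.06033  (c) BW = 3.864e+04 Hz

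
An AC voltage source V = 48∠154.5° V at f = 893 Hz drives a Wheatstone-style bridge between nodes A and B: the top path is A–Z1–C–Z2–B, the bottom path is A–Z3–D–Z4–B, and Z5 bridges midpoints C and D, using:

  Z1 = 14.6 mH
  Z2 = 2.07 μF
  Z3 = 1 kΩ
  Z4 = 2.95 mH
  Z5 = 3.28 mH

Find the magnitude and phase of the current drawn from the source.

Step 1 — Angular frequency: ω = 2π·f = 2π·893 = 5611 rad/s.
Step 2 — Component impedances:
  Z1: Z = jωL = j·5611·0.0146 = 0 + j81.92 Ω
  Z2: Z = 1/(jωC) = -j/(ω·C) = 0 - j86.1 Ω
  Z3: Z = R = 1000 Ω
  Z4: Z = jωL = j·5611·0.00295 = 0 + j16.55 Ω
  Z5: Z = jωL = j·5611·0.00328 = 0 + j18.4 Ω
Step 3 — Bridge requires nodal analysis (the Z5 bridge couples midpoints C and D, so the two paths cannot be reduced to a simple series/parallel combination). Setting node B to ground and injecting 1 A at node A, the 3-node admittance system at A, C, D solves to V_A = Z_AB = 12.6 + j139.4 Ω = 140∠84.8° Ω.
Step 4 — Source phasor: V = 48∠154.5° V = -43.32 + j20.66 V.
Step 5 — Ohm's law: I = V / Z_total = (-43.32 + j20.66) / (12.6 + j139.4) = 0.1192 + j0.3215 A.
Step 6 — Convert to polar: |I| = 0.3429 A, ∠I = 69.7°.

I = 0.3429∠69.7° A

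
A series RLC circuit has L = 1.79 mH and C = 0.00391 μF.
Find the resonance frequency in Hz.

Step 1 — Resonance condition Im(Z)=0 gives ω₀ = 1/√(LC).
Step 2 — ω₀ = 1/√(0.00179·3.91e-09) = 3.78e+05 rad/s.
Step 3 — f₀ = ω₀/(2π) = 6.016e+04 Hz.

f₀ = 6.016e+04 Hz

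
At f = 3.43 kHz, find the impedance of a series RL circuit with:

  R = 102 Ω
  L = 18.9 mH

Step 1 — Angular frequency: ω = 2π·f = 2π·3430 = 2.155e+04 rad/s.
Step 2 — Component impedances:
  R: Z = R = 102 Ω
  L: Z = jωL = j·2.155e+04·0.0189 = 0 + j407.3 Ω
Step 3 — Series combination: Z_total = R + L = 102 + j407.3 Ω = 419.9∠75.9° Ω.

Z = 102 + j407.3 Ω = 419.9∠75.9° Ω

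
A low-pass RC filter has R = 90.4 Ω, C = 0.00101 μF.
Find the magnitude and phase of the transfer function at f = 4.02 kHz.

Step 1 — Angular frequency: ω = 2π·4020 = 2.526e+04 rad/s.
Step 2 — Transfer function: H(jω) = 1/(1 + jωRC).
Step 3 — Denominator: 1 + jωRC = 1 + j·2.526e+04·90.4·1.01e-09 = 1 + j0.002306.
Step 4 — H = 1 - j0.002306.
Step 5 — Magnitude: |H| = 1 (-0.0 dB); phase: φ = -0.1°.

|H| = 1 (-0.0 dB), φ = -0.1°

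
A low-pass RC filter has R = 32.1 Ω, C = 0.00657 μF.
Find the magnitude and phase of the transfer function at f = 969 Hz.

Step 1 — Angular frequency: ω = 2π·969 = 6088 rad/s.
Step 2 — Transfer function: H(jω) = 1/(1 + jωRC).
Step 3 — Denominator: 1 + jωRC = 1 + j·6088·32.1·6.57e-09 = 1 + j0.001284.
Step 4 — H = 1 - j0.001284.
Step 5 — Magnitude: |H| = 1 (-0.0 dB); phase: φ = -0.1°.

|H| = 1 (-0.0 dB), φ = -0.1°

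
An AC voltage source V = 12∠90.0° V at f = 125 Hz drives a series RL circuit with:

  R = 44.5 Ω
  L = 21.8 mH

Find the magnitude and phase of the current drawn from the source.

Step 1 — Angular frequency: ω = 2π·f = 2π·125 = 785.4 rad/s.
Step 2 — Component impedances:
  R: Z = R = 44.5 Ω
  L: Z = jωL = j·785.4·0.0218 = 0 + j17.12 Ω
Step 3 — Series combination: Z_total = R + L = 44.5 + j17.12 Ω = 47.68∠21.0° Ω.
Step 4 — Source phasor: V = 12∠90.0° V = 0 + j12 V.
Step 5 — Ohm's law: I = V / Z_total = (0 + j12) / (44.5 + j17.12) = 0.09038 + j0.2349 A.
Step 6 — Convert to polar: |I| = 0.2517 A, ∠I = 69.0°.

I = 0.2517∠69.0° A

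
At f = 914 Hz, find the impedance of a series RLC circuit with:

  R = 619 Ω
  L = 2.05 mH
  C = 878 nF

Step 1 — Angular frequency: ω = 2π·f = 2π·914 = 5743 rad/s.
Step 2 — Component impedances:
  R: Z = R = 619 Ω
  L: Z = jωL = j·5743·0.00205 = 0 + j11.77 Ω
  C: Z = 1/(jωC) = -j/(ω·C) = 0 - j198.3 Ω
Step 3 — Series combination: Z_total = R + L + C = 619 - j186.6 Ω = 646.5∠-16.8° Ω.

Z = 619 - j186.6 Ω = 646.5∠-16.8° Ω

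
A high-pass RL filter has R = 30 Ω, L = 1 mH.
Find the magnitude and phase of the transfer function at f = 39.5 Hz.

Step 1 — Angular frequency: ω = 2π·39.5 = 248.2 rad/s.
Step 2 — Transfer function: H(jω) = jωL/(R + jωL).
Step 3 — Numerator jωL = j·0.2482; denominator R + jωL = 30 + j0.2482.
Step 4 — H = 6.844e-05 + j0.008272.
Step 5 — Magnitude: |H| = 0.008273 (-41.6 dB); phase: φ = 89.5°.

|H| = 0.008273 (-41.6 dB), φ = 89.5°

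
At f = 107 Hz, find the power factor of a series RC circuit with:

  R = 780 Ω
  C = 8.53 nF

Step 1 — Angular frequency: ω = 2π·f = 2π·107 = 672.3 rad/s.
Step 2 — Component impedances:
  R: Z = R = 780 Ω
  C: Z = 1/(jωC) = -j/(ω·C) = 0 - j1.744e+05 Ω
Step 3 — Series combination: Z_total = R + C = 780 - j1.744e+05 Ω = 1.744e+05∠-89.7° Ω.
Step 4 — Power factor: PF = cos(φ) = Re(Z)/|Z| = 780/1.7438e+05 = 0.004473.
Step 5 — Type: Im(Z) = -1.744e+05 ⇒ leading (phase φ = -89.7°).

PF = 0.004473 (leading, φ = -89.7°)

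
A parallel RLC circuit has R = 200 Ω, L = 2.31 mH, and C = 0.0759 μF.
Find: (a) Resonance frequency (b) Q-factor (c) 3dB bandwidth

Step 1 — Resonance: ω₀ = 1/√(LC) = 1/√(0.00231·7.59e-08) = 7.552e+04 rad/s.
Step 2 — f₀ = ω₀/(2π) = 1.202e+04 Hz.
Step 3 — Parallel Q: Q = R/(ω₀L) = 200/(7.552e+04·0.00231) = 1.146.
Step 4 — Bandwidth: Δω = ω₀/Q = 6.588e+04 rad/s; BW = Δω/(2π) = 1.048e+04 Hz.

(a) f₀ = 1.202e+04 Hz  (b) Q = 1.146  (c) BW = 1.048e+04 Hz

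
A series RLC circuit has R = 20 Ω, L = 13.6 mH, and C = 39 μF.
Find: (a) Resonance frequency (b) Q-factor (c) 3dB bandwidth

Step 1 — Resonance: ω₀ = 1/√(LC) = 1/√(0.0136·3.9e-05) = 1373 rad/s.
Step 2 — f₀ = ω₀/(2π) = 218.5 Hz.
Step 3 — Series Q: Q = ω₀L/R = 1373·0.0136/20 = 0.9337.
Step 4 — Bandwidth: Δω = ω₀/Q = 1471 rad/s; BW = Δω/(2π) = 234.1 Hz.

(a) f₀ = 218.5 Hz  (b) Q = 0.9337  (c) BW = 234.1 Hz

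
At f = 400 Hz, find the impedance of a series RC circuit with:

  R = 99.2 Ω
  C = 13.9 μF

Step 1 — Angular frequency: ω = 2π·f = 2π·400 = 2513 rad/s.
Step 2 — Component impedances:
  R: Z = R = 99.2 Ω
  C: Z = 1/(jωC) = -j/(ω·C) = 0 - j28.62 Ω
Step 3 — Series combination: Z_total = R + C = 99.2 - j28.62 Ω = 103.2∠-16.1° Ω.

Z = 99.2 - j28.62 Ω = 103.2∠-16.1° Ω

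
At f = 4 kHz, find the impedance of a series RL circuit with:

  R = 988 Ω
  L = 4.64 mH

Step 1 — Angular frequency: ω = 2π·f = 2π·4000 = 2.513e+04 rad/s.
Step 2 — Component impedances:
  R: Z = R = 988 Ω
  L: Z = jωL = j·2.513e+04·0.00464 = 0 + j116.6 Ω
Step 3 — Series combination: Z_total = R + L = 988 + j116.6 Ω = 994.9∠6.7° Ω.

Z = 988 + j116.6 Ω = 994.9∠6.7° Ω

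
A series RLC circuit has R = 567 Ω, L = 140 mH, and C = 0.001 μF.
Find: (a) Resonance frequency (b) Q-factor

Step 1 — Resonance condition Im(Z)=0 gives ω₀ = 1/√(LC).
Step 2 — ω₀ = 1/√(0.14·1e-09) = 8.452e+04 rad/s.
Step 3 — f₀ = ω₀/(2π) = 1.345e+04 Hz.
Step 4 — Series Q: Q = ω₀L/R = 8.452e+04·0.14/567 = 20.87.

(a) f₀ = 1.345e+04 Hz  (b) Q = 20.87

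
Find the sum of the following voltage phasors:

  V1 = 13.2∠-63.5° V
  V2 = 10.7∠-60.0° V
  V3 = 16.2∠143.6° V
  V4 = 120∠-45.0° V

Step 1 — Convert each phasor to rectangular form:
  V1 = 13.2·(cos(-63.5°) + j·sin(-63.5°)) = 5.89 - j11.81 V
  V2 = 10.7·(cos(-60.0°) + j·sin(-60.0°)) = 5.35 - j9.266 V
  V3 = 16.2·(cos(143.6°) + j·sin(143.6°)) = -13.04 + j9.613 V
  V4 = 120·(cos(-45.0°) + j·sin(-45.0°)) = 84.85 - j84.85 V
Step 2 — Sum components: V_total = 83.05 - j96.32 V.
Step 3 — Convert to polar: |V_total| = 127.2 V, ∠V_total = -49.2°.

V_total = 127.2∠-49.2° V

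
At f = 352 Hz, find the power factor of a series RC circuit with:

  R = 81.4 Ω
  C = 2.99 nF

Step 1 — Angular frequency: ω = 2π·f = 2π·352 = 2212 rad/s.
Step 2 — Component impedances:
  R: Z = R = 81.4 Ω
  C: Z = 1/(jωC) = -j/(ω·C) = 0 - j1.512e+05 Ω
Step 3 — Series combination: Z_total = R + C = 81.4 - j1.512e+05 Ω = 1.512e+05∠-90.0° Ω.
Step 4 — Power factor: PF = cos(φ) = Re(Z)/|Z| = 81.4/1.5122e+05 = 0.0005383.
Step 5 — Type: Im(Z) = -1.512e+05 ⇒ leading (phase φ = -90.0°).

PF = 0.0005383 (leading, φ = -90.0°)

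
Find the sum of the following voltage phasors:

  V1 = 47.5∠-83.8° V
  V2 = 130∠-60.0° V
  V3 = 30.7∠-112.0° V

Step 1 — Convert each phasor to rectangular form:
  V1 = 47.5·(cos(-83.8°) + j·sin(-83.8°)) = 5.13 - j47.22 V
  V2 = 130·(cos(-60.0°) + j·sin(-60.0°)) = 65 - j112.6 V
  V3 = 30.7·(cos(-112.0°) + j·sin(-112.0°)) = -11.5 - j28.46 V
Step 2 — Sum components: V_total = 58.63 - j188.3 V.
Step 3 — Convert to polar: |V_total| = 197.2 V, ∠V_total = -72.7°.

V_total = 197.2∠-72.7° V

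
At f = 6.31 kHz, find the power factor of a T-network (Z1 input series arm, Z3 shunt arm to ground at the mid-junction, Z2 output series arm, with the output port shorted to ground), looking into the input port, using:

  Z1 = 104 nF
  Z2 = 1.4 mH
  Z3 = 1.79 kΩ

Step 1 — Angular frequency: ω = 2π·f = 2π·6310 = 3.965e+04 rad/s.
Step 2 — Component impedances:
  Z1: Z = 1/(jωC) = -j/(ω·C) = 0 - j242.5 Ω
  Z2: Z = jωL = j·3.965e+04·0.0014 = 0 + j55.51 Ω
  Z3: Z = R = 1790 Ω
Step 3 — With the output port shorted to ground, the output series arm Z2 runs from the junction to ground; the shunt arm Z3 also runs from the junction to ground. They appear in parallel: Z3 || Z2 = 1.72 + j55.45 Ω.
Step 4 — Series with input arm Z1: Z_in = Z1 + (Z3 || Z2) = 1.72 - j187.1 Ω = 187.1∠-89.5° Ω.
Step 5 — Power factor: PF = cos(φ) = Re(Z)/|Z| = 1.7195/187.08 = 0.009191.
Step 6 — Type: Im(Z) = -187.1 ⇒ leading (phase φ = -89.5°).

PF = 0.009191 (leading, φ = -89.5°)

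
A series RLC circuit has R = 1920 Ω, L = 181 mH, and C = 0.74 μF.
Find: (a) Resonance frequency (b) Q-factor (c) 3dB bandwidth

Step 1 — Resonance: ω₀ = 1/√(LC) = 1/√(0.181·7.4e-07) = 2732 rad/s.
Step 2 — f₀ = ω₀/(2π) = 434.9 Hz.
Step 3 — Series Q: Q = ω₀L/R = 2732·0.181/1920 = 0.2576.
Step 4 — Bandwidth: Δω = ω₀/Q = 1.061e+04 rad/s; BW = Δω/(2π) = 1688 Hz.

(a) f₀ = 434.9 Hz  (b) Q = 0.2576  (c) BW = 1688 Hz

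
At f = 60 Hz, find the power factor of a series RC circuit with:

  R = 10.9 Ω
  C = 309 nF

Step 1 — Angular frequency: ω = 2π·f = 2π·60 = 377 rad/s.
Step 2 — Component impedances:
  R: Z = R = 10.9 Ω
  C: Z = 1/(jωC) = -j/(ω·C) = 0 - j8584 Ω
Step 3 — Series combination: Z_total = R + C = 10.9 - j8584 Ω = 8584∠-89.9° Ω.
Step 4 — Power factor: PF = cos(φ) = Re(Z)/|Z| = 10.9/8584 = 0.00127.
Step 5 — Type: Im(Z) = -8584 ⇒ leading (phase φ = -89.9°).

PF = 0.00127 (leading, φ = -89.9°)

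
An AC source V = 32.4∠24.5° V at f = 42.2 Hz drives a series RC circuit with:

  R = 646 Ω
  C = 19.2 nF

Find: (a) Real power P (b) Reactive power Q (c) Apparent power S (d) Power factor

Step 1 — Angular frequency: ω = 2π·f = 2π·42.2 = 265.2 rad/s.
Step 2 — Component impedances:
  R: Z = R = 646 Ω
  C: Z = 1/(jωC) = -j/(ω·C) = 0 - j1.964e+05 Ω
Step 3 — Series combination: Z_total = R + C = 646 - j1.964e+05 Ω = 1.964e+05∠-89.8° Ω.
Step 4 — Source phasor: V = 32.4∠24.5° V = 29.48 + j13.44 V.
Step 5 — Current: I = V / Z = -6.791e-05 + j0.0001503 A = 0.0001649∠114.3° A.
Step 6 — Complex power: S = V·I* = 1.758e-05 - j0.005344 VA.
Step 7 — Real power: P = Re(S) = 1.758e-05 W.
Step 8 — Reactive power: Q = Im(S) = -0.005344 VAR.
Step 9 — Apparent power: |S| = 0.005344 VA.
Step 10 — Power factor: PF = P/|S| = 0.003289 (leading).

(a) P = 1.758e-05 W  (b) Q = -0.005344 VAR  (c) S = 0.005344 VA  (d) PF = 0.003289 (leading)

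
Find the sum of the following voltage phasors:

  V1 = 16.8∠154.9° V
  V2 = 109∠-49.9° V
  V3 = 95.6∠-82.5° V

Step 1 — Convert each phasor to rectangular form:
  V1 = 16.8·(cos(154.9°) + j·sin(154.9°)) = -15.21 + j7.127 V
  V2 = 109·(cos(-49.9°) + j·sin(-49.9°)) = 70.21 - j83.38 V
  V3 = 95.6·(cos(-82.5°) + j·sin(-82.5°)) = 12.48 - j94.78 V
Step 2 — Sum components: V_total = 67.47 - j171 V.
Step 3 — Convert to polar: |V_total| = 183.9 V, ∠V_total = -68.5°.

V_total = 183.9∠-68.5° V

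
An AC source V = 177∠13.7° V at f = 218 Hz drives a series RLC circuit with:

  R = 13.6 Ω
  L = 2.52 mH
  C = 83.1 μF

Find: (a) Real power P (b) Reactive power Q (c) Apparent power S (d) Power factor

Step 1 — Angular frequency: ω = 2π·f = 2π·218 = 1370 rad/s.
Step 2 — Component impedances:
  R: Z = R = 13.6 Ω
  L: Z = jωL = j·1370·0.00252 = 0 + j3.452 Ω
  C: Z = 1/(jωC) = -j/(ω·C) = 0 - j8.785 Ω
Step 3 — Series combination: Z_total = R + L + C = 13.6 - j5.334 Ω = 14.61∠-21.4° Ω.
Step 4 — Source phasor: V = 177∠13.7° V = 172 + j41.92 V.
Step 5 — Current: I = V / Z = 9.911 + j6.969 A = 12.12∠35.1° A.
Step 6 — Complex power: S = V·I* = 1997 - j783 VA.
Step 7 — Real power: P = Re(S) = 1997 W.
Step 8 — Reactive power: Q = Im(S) = -783 VAR.
Step 9 — Apparent power: |S| = 2145 VA.
Step 10 — Power factor: PF = P/|S| = 0.931 (leading).

(a) P = 1997 W  (b) Q = -783 VAR  (c) S = 2145 VA  (d) PF = 0.931 (leading)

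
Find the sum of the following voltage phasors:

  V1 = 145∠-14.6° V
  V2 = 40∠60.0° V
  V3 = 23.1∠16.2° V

Step 1 — Convert each phasor to rectangular form:
  V1 = 145·(cos(-14.6°) + j·sin(-14.6°)) = 140.3 - j36.55 V
  V2 = 40·(cos(60.0°) + j·sin(60.0°)) = 20 + j34.64 V
  V3 = 23.1·(cos(16.2°) + j·sin(16.2°)) = 22.18 + j6.445 V
Step 2 — Sum components: V_total = 182.5 + j4.536 V.
Step 3 — Convert to polar: |V_total| = 182.6 V, ∠V_total = 1.4°.

V_total = 182.6∠1.4° V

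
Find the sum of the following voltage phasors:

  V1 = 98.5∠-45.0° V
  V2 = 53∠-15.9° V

Step 1 — Convert each phasor to rectangular form:
  V1 = 98.5·(cos(-45.0°) + j·sin(-45.0°)) = 69.65 - j69.65 V
  V2 = 53·(cos(-15.9°) + j·sin(-15.9°)) = 50.97 - j14.52 V
Step 2 — Sum components: V_total = 120.6 - j84.17 V.
Step 3 — Convert to polar: |V_total| = 147.1 V, ∠V_total = -34.9°.

V_total = 147.1∠-34.9° V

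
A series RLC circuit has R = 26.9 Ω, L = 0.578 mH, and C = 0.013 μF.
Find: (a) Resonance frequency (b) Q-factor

Step 1 — Resonance condition Im(Z)=0 gives ω₀ = 1/√(LC).
Step 2 — ω₀ = 1/√(0.000578·1.3e-08) = 3.648e+05 rad/s.
Step 3 — f₀ = ω₀/(2π) = 5.806e+04 Hz.
Step 4 — Series Q: Q = ω₀L/R = 3.648e+05·0.000578/26.9 = 7.839.

(a) f₀ = 5.806e+04 Hz  (b) Q = 7.839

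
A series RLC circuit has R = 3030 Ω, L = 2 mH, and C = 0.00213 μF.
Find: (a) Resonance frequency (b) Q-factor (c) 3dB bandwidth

Step 1 — Resonance condition Im(Z)=0 gives ω₀ = 1/√(LC).
Step 2 — ω₀ = 1/√(0.002·2.13e-09) = 4.845e+05 rad/s.
Step 3 — f₀ = ω₀/(2π) = 7.711e+04 Hz.
Step 4 — Series Q: Q = ω₀L/R = 4.845e+05·0.002/3030 = 0.3198.
Step 5 — 3dB bandwidth: Δω = ω₀/Q = 1.515e+06 rad/s; BW = Δω/(2π) = 2.411e+05 Hz.

(a) f₀ = 7.711e+04 Hz  (b) Q = 0.3198  (c) BW = 2.411e+05 Hz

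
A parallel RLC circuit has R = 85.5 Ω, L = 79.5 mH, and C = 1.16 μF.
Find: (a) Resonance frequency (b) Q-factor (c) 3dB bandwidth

Step 1 — Resonance: ω₀ = 1/√(LC) = 1/√(0.0795·1.16e-06) = 3293 rad/s.
Step 2 — f₀ = ω₀/(2π) = 524.1 Hz.
Step 3 — Parallel Q: Q = R/(ω₀L) = 85.5/(3293·0.0795) = 0.3266.
Step 4 — Bandwidth: Δω = ω₀/Q = 1.008e+04 rad/s; BW = Δω/(2π) = 1605 Hz.

(a) f₀ = 524.1 Hz  (b) Q = 0.3266  (c) BW = 1605 Hz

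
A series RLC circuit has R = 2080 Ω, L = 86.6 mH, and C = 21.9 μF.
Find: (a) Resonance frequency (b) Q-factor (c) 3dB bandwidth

Step 1 — Resonance condition Im(Z)=0 gives ω₀ = 1/√(LC).
Step 2 — ω₀ = 1/√(0.0866·2.19e-05) = 726.1 rad/s.
Step 3 — f₀ = ω₀/(2π) = 115.6 Hz.
Step 4 — Series Q: Q = ω₀L/R = 726.1·0.0866/2080 = 0.03023.
Step 5 — 3dB bandwidth: Δω = ω₀/Q = 2.402e+04 rad/s; BW = Δω/(2π) = 3823 Hz.

(a) f₀ = 115.6 Hz  (b) Q = 0.03023  (c) BW = 3823 Hz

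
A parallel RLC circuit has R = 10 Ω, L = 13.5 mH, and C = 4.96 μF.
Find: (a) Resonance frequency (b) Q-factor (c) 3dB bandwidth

Step 1 — Resonance: ω₀ = 1/√(LC) = 1/√(0.0135·4.96e-06) = 3864 rad/s.
Step 2 — f₀ = ω₀/(2π) = 615.1 Hz.
Step 3 — Parallel Q: Q = R/(ω₀L) = 10/(3864·0.0135) = 0.1917.
Step 4 — Bandwidth: Δω = ω₀/Q = 2.016e+04 rad/s; BW = Δω/(2π) = 3209 Hz.

(a) f₀ = 615.1 Hz  (b) Q = 0.1917  (c) BW = 3209 Hz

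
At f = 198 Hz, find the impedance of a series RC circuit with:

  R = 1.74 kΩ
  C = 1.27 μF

Step 1 — Angular frequency: ω = 2π·f = 2π·198 = 1244 rad/s.
Step 2 — Component impedances:
  R: Z = R = 1740 Ω
  C: Z = 1/(jωC) = -j/(ω·C) = 0 - j632.9 Ω
Step 3 — Series combination: Z_total = R + C = 1740 - j632.9 Ω = 1852∠-20.0° Ω.

Z = 1740 - j632.9 Ω = 1852∠-20.0° Ω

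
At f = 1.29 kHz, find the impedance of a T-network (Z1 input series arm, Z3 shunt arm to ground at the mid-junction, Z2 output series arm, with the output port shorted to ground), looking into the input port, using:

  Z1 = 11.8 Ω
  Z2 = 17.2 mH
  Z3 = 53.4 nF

Step 1 — Angular frequency: ω = 2π·f = 2π·1290 = 8105 rad/s.
Step 2 — Component impedances:
  Z1: Z = R = 11.8 Ω
  Z2: Z = jωL = j·8105·0.0172 = 0 + j139.4 Ω
  Z3: Z = 1/(jωC) = -j/(ω·C) = 0 - j2310 Ω
Step 3 — With the output port shorted to ground, the output series arm Z2 runs from the junction to ground; the shunt arm Z3 also runs from the junction to ground. They appear in parallel: Z3 || Z2 = 0 + j148.4 Ω.
Step 4 — Series with input arm Z1: Z_in = Z1 + (Z3 || Z2) = 11.8 + j148.4 Ω = 148.8∠85.5° Ω.

Z = 11.8 + j148.4 Ω = 148.8∠85.5° Ω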